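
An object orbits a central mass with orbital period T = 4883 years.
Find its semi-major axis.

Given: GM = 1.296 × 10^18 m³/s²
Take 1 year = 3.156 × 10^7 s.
T = 4883 years = 1.54107 × 10^11 s
GM = 1.296 × 10^18 m³/s²
Kepler's third law: a³ = GM T² / (4π²)
T² = 2.37491 × 10^22 s²
a³ = (1.296 × 10^18) × (2.37491 × 10^22) / (4π²) = 7.79637 × 10^38 m³
a = (a³)^(1/3) = 9.20374 × 10^12 m ≈ 9.204 Tm

Final answer: 9.204 Tm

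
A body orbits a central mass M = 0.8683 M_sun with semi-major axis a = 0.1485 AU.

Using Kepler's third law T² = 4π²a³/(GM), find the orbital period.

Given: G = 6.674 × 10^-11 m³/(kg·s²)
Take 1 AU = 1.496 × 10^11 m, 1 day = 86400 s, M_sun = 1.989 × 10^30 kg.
M = 0.8683 M_sun = 1.72705 × 10^30 kg
GM = G × M = 6.674 × 10^-11 × 1.72705 × 10^30 = 1.15263 × 10^20 m³/s²
a = 0.1485 AU = 2.22156 × 10^10 m
a³ = 1.09641 × 10^31 m³
T = 2π √(a³/GM) = 2π √((1.09641 × 10^31) / (1.15263 × 10^20)) = 2π × 308419 s
T = 1.93786 × 10^6 s ≈ 22.43 days

Final answer: 22.43 days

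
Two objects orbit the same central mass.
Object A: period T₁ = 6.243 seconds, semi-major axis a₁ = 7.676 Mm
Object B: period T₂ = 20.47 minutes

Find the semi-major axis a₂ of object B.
T₁ = 6.243 seconds
T₂ = 20.47 minutes = 1228.2 s
a₁ = 7.676 Mm = 7.676 × 10^6 m
Kepler's third law: (T₂/T₁)² = (a₂/a₁)³  ⇒  a₂ = a₁ (T₂/T₁)^(2/3)
T₂/T₁ = 196.732
(T₂/T₁)^(2/3) = 33.826
a₂ = 7.676 × 10^6 m × 33.826 = 2.59648 × 10^8 m ≈ 259.6 Mm

Final answer: a₂ = 259.6 Mm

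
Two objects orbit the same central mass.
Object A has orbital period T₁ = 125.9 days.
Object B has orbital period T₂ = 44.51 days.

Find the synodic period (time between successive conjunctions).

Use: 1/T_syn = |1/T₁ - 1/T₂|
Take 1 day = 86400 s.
T₁ = 125.9 days = 1.08778 × 10^7 s
T₂ = 44.51 days = 3.84566 × 10^6 s
1/T₁ = 9.19307 × 10^-8 s⁻¹
1/T₂ = 2.60033 × 10^-7 s⁻¹
|1/T₁ − 1/T₂| = 1.68102 × 10^-7 s⁻¹
T_syn = 1 / |1/T₁ − 1/T₂| = 5.94875 × 10^6 s ≈ 68.85 days

Final answer: T_syn = 68.85 days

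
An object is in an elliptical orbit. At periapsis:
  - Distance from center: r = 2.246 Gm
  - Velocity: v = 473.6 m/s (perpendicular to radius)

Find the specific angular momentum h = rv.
r = 2.246 Gm = 2.246 × 10^9 m
v = 473.6 m/s
h = rv = 2.246 × 10^9 × 473.6 = 1.06371 × 10^12 m²/s ≈ 1.064 × 10^12 m²/s

Final answer: h = 1.064 × 10^12 m²/s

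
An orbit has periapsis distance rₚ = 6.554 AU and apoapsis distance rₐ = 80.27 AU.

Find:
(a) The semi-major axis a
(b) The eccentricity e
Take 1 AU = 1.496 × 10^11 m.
rₚ = 6.554 AU = 9.80478 × 10^11 m
rₐ = 80.27 AU = 1.20084 × 10^13 m
(a) a = (rₚ + rₐ)/2 = 6.49444 × 10^12 m ≈ 43.41 AU
(b) e = (rₐ − rₚ)/(rₐ + rₚ) = (1.10279 × 10^13) / (1.29889 × 10^13) = 0.849028

Final answer:
(a) a = 43.41 AU
(b) e = 0.849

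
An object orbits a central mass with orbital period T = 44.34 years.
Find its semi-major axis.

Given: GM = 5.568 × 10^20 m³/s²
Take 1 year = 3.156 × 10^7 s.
T = 44.34 years = 1.39937 × 10^9 s
GM = 5.568 × 10^20 m³/s²
Kepler's third law: a³ = GM T² / (4π²)
T² = 1.95824 × 10^18 s²
a³ = (5.568 × 10^20) × (1.95824 × 10^18) / (4π²) = 2.76188 × 10^37 m³
a = (a³)^(1/3) = 3.02275 × 10^12 m ≈ 3.023 Tm

Final answer: 3.023 Tm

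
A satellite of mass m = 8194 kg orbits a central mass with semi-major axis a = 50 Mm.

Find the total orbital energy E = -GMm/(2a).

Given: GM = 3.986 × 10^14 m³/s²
a = 50 Mm = 5 × 10^7 m
GM = 3.986 × 10^14 m³/s²
2a = 1 × 10^8 m
GMm = 3.986 × 10^14 × 8194 = 3.26613 × 10^18 m³·kg/s²
E = −GMm/(2a) = -3.26613 × 10^10 J ≈ -32.66 GJ

Final answer: -32.66 GJ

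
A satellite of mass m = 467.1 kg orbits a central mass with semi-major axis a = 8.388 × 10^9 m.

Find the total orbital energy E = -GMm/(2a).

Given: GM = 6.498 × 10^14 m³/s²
a = 8.388 × 10^9 m
GM = 6.498 × 10^14 m³/s²
2a = 1.6776 × 10^10 m
GMm = 6.498 × 10^14 × 467.1 = 3.03522 × 10^17 m³·kg/s²
E = −GMm/(2a) = -1.80926 × 10^7 J ≈ -18.09 MJ

Final answer: -18.09 MJ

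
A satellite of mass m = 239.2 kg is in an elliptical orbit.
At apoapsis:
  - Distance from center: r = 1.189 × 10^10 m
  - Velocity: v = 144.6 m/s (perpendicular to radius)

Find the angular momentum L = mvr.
r = 1.189 × 10^10 m
v = 144.6 m/s
vr = 144.6 × 1.189 × 10^10 = 1.71929 × 10^12 m²/s
L = m × vr = 239.2 × 1.71929 × 10^12 = 4.11255 × 10^14 kg·m²/s ≈ 4.113 × 10^14 kg·m²/s

Final answer: L = 4.113 × 10^14 kg·m²/s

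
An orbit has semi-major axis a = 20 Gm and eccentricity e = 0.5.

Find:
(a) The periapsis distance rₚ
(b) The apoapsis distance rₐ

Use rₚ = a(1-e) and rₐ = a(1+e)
a = 20 Gm = 2 × 10^10 m
e = 0.5:  1 − e = 0.5,  1 + e = 1.5
(a) rₚ = a(1 − e) = 2 × 10^10 m × 0.5 = 1 × 10^10 m ≈ 10 Gm
(b) rₐ = a(1 + e) = 2 × 10^10 m × 1.5 = 3 × 10^10 m ≈ 30 Gm

Final answer:
(a) rₚ = 10 Gm
(b) rₐ = 30 Gm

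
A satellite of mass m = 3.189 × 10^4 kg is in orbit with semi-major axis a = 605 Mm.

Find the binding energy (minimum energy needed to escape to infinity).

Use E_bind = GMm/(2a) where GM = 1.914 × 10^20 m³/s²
a = 605 Mm = 6.05 × 10^8 m
GM = 1.914 × 10^20 m³/s²
m = 3.189 × 10^4 kg
GMm = 1.914 × 10^20 × 31890 = 6.10375 × 10^24 m³·kg/s²
2a = 1.21 × 10^9 m
E_bind = GMm/(2a) = 5.04442 × 10^15 J ≈ 5.044 PJ

Final answer: 5.044 PJ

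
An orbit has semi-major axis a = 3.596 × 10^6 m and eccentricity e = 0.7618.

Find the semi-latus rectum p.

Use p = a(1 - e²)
a = 3.596 × 10^6 m
e = 0.7618,  e² = 0.580339,  1 − e² = 0.419661
p = a(1 − e²) = 3.596 × 10^6 m × 0.419661 = 1.5091 × 10^6 m ≈ 1.509 × 10^6 m

Final answer: p = 1.509 × 10^6 m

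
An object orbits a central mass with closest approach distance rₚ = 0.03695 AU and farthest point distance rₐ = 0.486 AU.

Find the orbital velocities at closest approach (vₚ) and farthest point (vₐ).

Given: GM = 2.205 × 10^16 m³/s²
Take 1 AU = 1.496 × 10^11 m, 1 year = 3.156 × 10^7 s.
rₚ = 0.03695 AU = 5.52772 × 10^9 m
rₐ = 0.486 AU = 7.27056 × 10^10 m
GM = 2.205 × 10^16 m³/s²
a = (rₚ + rₐ)/2 = 3.91167 × 10^10 m
Vis-viva: v² = GM (2/r − 1/a)
vₚ² = 2.205 × 10^16 × (3.61813 × 10^-10 − 2.55646 × 10^-11) = 7.41427 × 10^6 m²/s²
vₚ = 2722.92 m/s ≈ 0.5744 AU/year
vₐ² = 2.205 × 10^16 × (2.75082 × 10^-11 − 2.55646 × 10^-11) = 42857.3 m²/s²
vₐ = 207.02 m/s ≈ 207 m/s

Final answer: vₚ = 0.5744 AU/year, vₐ = 207 m/s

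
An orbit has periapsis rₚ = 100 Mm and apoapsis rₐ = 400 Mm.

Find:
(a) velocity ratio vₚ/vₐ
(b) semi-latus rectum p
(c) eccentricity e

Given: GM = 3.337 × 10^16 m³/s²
rₚ = 100 Mm = 1 × 10^8 m
rₐ = 400 Mm = 4 × 10^8 m
GM = 3.337 × 10^16 m³/s²
a = (rₚ + rₐ)/2 = 2.5 × 10^8 m
e = (rₐ − rₚ)/(rₐ + rₚ) = (3 × 10^8) / (5 × 10^8) = 0.6
(a) vₚ/vₐ = rₐ/rₚ (angular momentum) = (4 × 10^8) / (1 × 10^8) = 4 ≈ 4
(b) 1 − e² = 0.64;  p = a(1 − e²) = 2.5 × 10^8 × 0.64 = 1.6 × 10^8 m ≈ 160 Mm
(c) e = 0.6 ≈ 0.6

Final answer:
(a) velocity ratio vₚ/vₐ = 4
(b) semi-latus rectum p = 160 Mm
(c) eccentricity e = 0.6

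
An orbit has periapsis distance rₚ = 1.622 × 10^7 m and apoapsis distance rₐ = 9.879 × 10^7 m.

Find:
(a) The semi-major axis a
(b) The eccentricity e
rₚ = 1.622 × 10^7 m
rₐ = 9.879 × 10^7 m
(a) a = (rₚ + rₐ)/2 = 5.7505 × 10^7 m ≈ 5.75 × 10^7 m
(b) e = (rₐ − rₚ)/(rₐ + rₚ) = (8.257 × 10^7) / (1.1501 × 10^8) = 0.717938

Final answer:
(a) a = 5.75 × 10^7 m
(b) e = 0.7179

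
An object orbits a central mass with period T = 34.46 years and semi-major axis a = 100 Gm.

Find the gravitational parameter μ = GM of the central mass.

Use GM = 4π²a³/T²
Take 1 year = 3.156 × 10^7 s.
T = 34.46 years = 1.08756 × 10^9 s
a = 100 Gm = 1 × 10^11 m
a³ = 1 × 10^33 m³
T² = 1.18278 × 10^18 s²
GM = 4π² × (1 × 10^33) / (1.18278 × 10^18) = 3.33776 × 10^16 m³/s²
GM ≈ 3.338 × 10^16 m³/s²

Final answer: GM = 3.338 × 10^16 m³/s²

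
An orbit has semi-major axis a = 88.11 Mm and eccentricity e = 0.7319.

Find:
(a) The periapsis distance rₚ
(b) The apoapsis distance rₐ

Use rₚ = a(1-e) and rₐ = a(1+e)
a = 88.11 Mm = 8.811 × 10^7 m
e = 0.7319:  1 − e = 0.2681,  1 + e = 1.7319
(a) rₚ = a(1 − e) = 8.811 × 10^7 m × 0.2681 = 2.36223 × 10^7 m ≈ 23.62 Mm
(b) rₐ = a(1 + e) = 8.811 × 10^7 m × 1.7319 = 1.52598 × 10^8 m ≈ 152.6 Mm

Final answer:
(a) rₚ = 23.62 Mm
(b) rₐ = 152.6 Mm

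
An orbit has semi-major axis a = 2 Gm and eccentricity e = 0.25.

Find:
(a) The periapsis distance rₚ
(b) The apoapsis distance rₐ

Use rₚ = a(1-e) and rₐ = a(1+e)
a = 2 Gm = 2 × 10^9 m
e = 0.25:  1 − e = 0.75,  1 + e = 1.25
(a) rₚ = a(1 − e) = 2 × 10^9 m × 0.75 = 1.5 × 10^9 m ≈ 1.5 Gm
(b) rₐ = a(1 + e) = 2 × 10^9 m × 1.25 = 2.5 × 10^9 m ≈ 2.5 Gm

Final answer:
(a) rₚ = 1.5 Gm
(b) rₐ = 2.5 Gm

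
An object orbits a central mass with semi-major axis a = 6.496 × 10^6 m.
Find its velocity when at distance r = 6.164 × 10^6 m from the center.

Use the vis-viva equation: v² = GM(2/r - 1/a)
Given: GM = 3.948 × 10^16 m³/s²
a = 6.496 × 10^6 m
r = 6.164 × 10^6 m
GM = 3.948 × 10^16 m³/s²
2/r − 1/a = 3.24465 × 10^-7 − 1.53941 × 10^-7 = 1.70524 × 10^-7 m⁻¹
v² = GM (2/r − 1/a) = 6.73228 × 10^9 m²/s²
v = 82050.5 m/s ≈ 82.05 km/s

Final answer: 82.05 km/s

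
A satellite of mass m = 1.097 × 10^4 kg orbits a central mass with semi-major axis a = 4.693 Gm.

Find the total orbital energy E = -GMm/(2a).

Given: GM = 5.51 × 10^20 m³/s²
a = 4.693 Gm = 4.693 × 10^9 m
GM = 5.51 × 10^20 m³/s²
2a = 9.386 × 10^9 m
GMm = 5.51 × 10^20 × 10970 = 6.04447 × 10^24 m³·kg/s²
E = −GMm/(2a) = -6.43988 × 10^14 J ≈ -644 TJ

Final answer: -644 TJ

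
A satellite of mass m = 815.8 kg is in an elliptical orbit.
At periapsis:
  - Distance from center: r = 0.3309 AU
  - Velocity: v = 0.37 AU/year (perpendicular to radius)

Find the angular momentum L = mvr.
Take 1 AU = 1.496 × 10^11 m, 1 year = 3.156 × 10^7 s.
r = 0.3309 AU = 4.95026 × 10^10 m
v = 0.37 AU/year = 1753.87 m/s
vr = 1753.87 × 4.95026 × 10^10 = 8.6821 × 10^13 m²/s
L = m × vr = 815.8 × 8.6821 × 10^13 = 7.08286 × 10^16 kg·m²/s ≈ 7.083 × 10^16 kg·m²/s

Final answer: L = 7.083 × 10^16 kg·m²/s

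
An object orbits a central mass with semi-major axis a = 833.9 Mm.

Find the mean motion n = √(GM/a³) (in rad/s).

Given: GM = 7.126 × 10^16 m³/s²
a = 833.9 Mm = 8.339 × 10^8 m
GM = 7.126 × 10^16 m³/s²
a³ = 5.79885 × 10^26 m³
GM/a³ = (7.126 × 10^16) / (5.79885 × 10^26) = 1.22886 × 10^-10 s⁻²
n = √(GM/a³) = 1.10854 × 10^-5 rad/s ≈ 1.109 × 10^-5 rad/s

Final answer: n = 1.109 × 10^-5 rad/s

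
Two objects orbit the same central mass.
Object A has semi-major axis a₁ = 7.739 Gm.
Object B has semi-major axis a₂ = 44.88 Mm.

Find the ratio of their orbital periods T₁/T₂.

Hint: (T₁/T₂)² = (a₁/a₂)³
a₁ = 7.739 Gm = 7.739 × 10^9 m
a₂ = 44.88 Mm = 4.488 × 10^7 m
a₁/a₂ = 172.438
T₁/T₂ = (a₁/a₂)^(3/2) = (172.438)^1.5 = 2264.37

Final answer: T₁/T₂ = 2264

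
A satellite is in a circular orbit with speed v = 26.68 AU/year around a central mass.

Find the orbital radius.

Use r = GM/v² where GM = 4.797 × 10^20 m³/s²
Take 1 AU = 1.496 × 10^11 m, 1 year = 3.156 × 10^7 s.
v = 26.68 AU/year = 126468 m/s
GM = 4.797 × 10^20 m³/s²
v² = 1.59941 × 10^10 m²/s²
r = GM/v² = (4.797 × 10^20) / (1.59941 × 10^10) = 2.99922 × 10^10 m ≈ 0.2005 AU

Final answer: 0.2005 AU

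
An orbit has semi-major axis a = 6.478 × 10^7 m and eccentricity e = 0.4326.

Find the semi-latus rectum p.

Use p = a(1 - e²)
a = 6.478 × 10^7 m
e = 0.4326,  e² = 0.187143,  1 − e² = 0.812857
p = a(1 − e²) = 6.478 × 10^7 m × 0.812857 = 5.26569 × 10^7 m ≈ 5.266 × 10^7 m

Final answer: p = 5.266 × 10^7 m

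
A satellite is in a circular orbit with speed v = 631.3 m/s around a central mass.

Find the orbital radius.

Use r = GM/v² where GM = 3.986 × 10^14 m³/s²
v = 631.3 m/s
GM = 3.986 × 10^14 m³/s²
v² = 398540 m²/s²
r = GM/v² = (3.986 × 10^14) / 398540 = 1.00015 × 10^9 m ≈ 1 Gm

Final answer: 1 Gm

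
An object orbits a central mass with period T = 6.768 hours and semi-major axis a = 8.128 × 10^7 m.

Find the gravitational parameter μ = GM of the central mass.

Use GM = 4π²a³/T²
T = 6.768 hours = 24364.8 s
a = 8.128 × 10^7 m
a³ = 5.36971 × 10^23 m³
T² = 5.93643 × 10^8 s²
GM = 4π² × (5.36971 × 10^23) / (5.93643 × 10^8) = 3.57096 × 10^16 m³/s²
GM ≈ 3.571 × 10^16 m³/s²

Final answer: GM = 3.571 × 10^16 m³/s²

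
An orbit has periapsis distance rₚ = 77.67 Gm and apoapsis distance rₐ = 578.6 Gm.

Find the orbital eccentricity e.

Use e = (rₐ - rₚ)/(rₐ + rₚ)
rₚ = 77.67 Gm = 7.767 × 10^10 m
rₐ = 578.6 Gm = 5.786 × 10^11 m
rₐ − rₚ = 5.0093 × 10^11 m
rₐ + rₚ = 6.5627 × 10^11 m
e = (rₐ − rₚ)/(rₐ + rₚ) = 0.763299

Final answer: e = 0.7633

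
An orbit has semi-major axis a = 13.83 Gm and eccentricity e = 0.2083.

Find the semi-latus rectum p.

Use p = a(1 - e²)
a = 13.83 Gm = 1.383 × 10^10 m
e = 0.2083,  e² = 0.0433889,  1 − e² = 0.956611
p = a(1 − e²) = 1.383 × 10^10 m × 0.956611 = 1.32299 × 10^10 m ≈ 13.23 Gm

Final answer: p = 13.23 Gm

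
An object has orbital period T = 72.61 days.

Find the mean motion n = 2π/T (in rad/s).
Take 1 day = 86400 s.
T = 72.61 days = 6.2735 × 10^6 s
n = 2π / (6.2735 × 10^6 s) = 1.00154 × 10^-6 rad/s ≈ 1.002 × 10^-6 rad/s

Final answer: n = 1.002 × 10^-6 rad/s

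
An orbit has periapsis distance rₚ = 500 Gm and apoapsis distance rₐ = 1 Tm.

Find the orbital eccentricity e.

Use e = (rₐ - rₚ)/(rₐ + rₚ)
rₚ = 500 Gm = 5 × 10^11 m
rₐ = 1 Tm = 1 × 10^12 m
rₐ − rₚ = 5 × 10^11 m
rₐ + rₚ = 1.5 × 10^12 m
e = (rₐ − rₚ)/(rₐ + rₚ) = 0.333333

Final answer: e = 0.3333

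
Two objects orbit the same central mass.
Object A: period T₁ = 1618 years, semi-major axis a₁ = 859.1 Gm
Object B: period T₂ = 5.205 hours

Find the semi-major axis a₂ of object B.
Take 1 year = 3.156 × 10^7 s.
T₁ = 1618 years = 5.10641 × 10^10 s
T₂ = 5.205 hours = 18738 s
a₁ = 859.1 Gm = 8.591 × 10^11 m
Kepler's third law: (T₂/T₁)² = (a₂/a₁)³  ⇒  a₂ = a₁ (T₂/T₁)^(2/3)
T₂/T₁ = 3.66951 × 10^-7
(T₂/T₁)^(2/3) = 5.12553 × 10^-5
a₂ = 8.591 × 10^11 m × 5.12553 × 10^-5 = 4.40334 × 10^7 m ≈ 44.03 Mm

Final answer: a₂ = 44.03 Mm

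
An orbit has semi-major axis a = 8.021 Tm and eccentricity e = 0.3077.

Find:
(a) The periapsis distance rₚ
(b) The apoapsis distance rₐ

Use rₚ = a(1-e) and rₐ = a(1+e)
a = 8.021 Tm = 8.021 × 10^12 m
e = 0.3077:  1 − e = 0.6923,  1 + e = 1.3077
(a) rₚ = a(1 − e) = 8.021 × 10^12 m × 0.6923 = 5.55294 × 10^12 m ≈ 5.553 Tm
(b) rₐ = a(1 + e) = 8.021 × 10^12 m × 1.3077 = 1.04891 × 10^13 m ≈ 10.49 Tm

Final answer:
(a) rₚ = 5.553 Tm
(b) rₐ = 10.49 Tm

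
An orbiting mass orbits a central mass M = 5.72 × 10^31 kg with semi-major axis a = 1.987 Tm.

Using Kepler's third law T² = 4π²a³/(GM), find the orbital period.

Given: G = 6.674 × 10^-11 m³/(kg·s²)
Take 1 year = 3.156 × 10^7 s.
M = 5.72 × 10^31 kg
GM = G × M = 6.674 × 10^-11 × 5.72 × 10^31 = 3.81753 × 10^21 m³/s²
a = 1.987 Tm = 1.987 × 10^12 m
a³ = 7.84501 × 10^36 m³
T = 2π √(a³/GM) = 2π √((7.84501 × 10^36) / (3.81753 × 10^21)) = 2π × 4.53321 × 10^7 s
T = 2.8483 × 10^8 s ≈ 9.025 years

Final answer: 9.025 years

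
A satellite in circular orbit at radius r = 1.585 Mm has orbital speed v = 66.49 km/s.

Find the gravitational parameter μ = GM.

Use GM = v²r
r = 1.585 Mm = 1.585 × 10^6 m
v = 66.49 km/s = 66490 m/s
v² = 4.42092 × 10^9 m²/s²
GM = v²r = 4.42092 × 10^9 × 1.585 × 10^6 = 7.00716 × 10^15 m³/s²
GM ≈ 7.007 × 10^15 m³/s²

Final answer: GM = 7.007 × 10^15 m³/s²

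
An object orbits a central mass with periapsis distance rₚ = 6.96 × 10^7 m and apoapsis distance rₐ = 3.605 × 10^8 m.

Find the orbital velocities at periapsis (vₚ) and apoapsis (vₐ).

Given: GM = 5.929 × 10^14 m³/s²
rₚ = 6.96 × 10^7 m
rₐ = 3.605 × 10^8 m
GM = 5.929 × 10^14 m³/s²
a = (rₚ + rₐ)/2 = 2.1505 × 10^8 m
Vis-viva: v² = GM (2/r − 1/a)
vₚ² = 5.929 × 10^14 × (2.87356 × 10^-8 − 4.65008 × 10^-9) = 1.42803 × 10^7 m²/s²
vₚ = 3778.93 m/s ≈ 3.779 km/s
vₐ² = 5.929 × 10^14 × (5.54785 × 10^-9 − 4.65008 × 10^-9) = 532287 m²/s²
vₐ = 729.58 m/s ≈ 729.6 m/s

Final answer: vₚ = 3.779 km/s, vₐ = 729.6 m/s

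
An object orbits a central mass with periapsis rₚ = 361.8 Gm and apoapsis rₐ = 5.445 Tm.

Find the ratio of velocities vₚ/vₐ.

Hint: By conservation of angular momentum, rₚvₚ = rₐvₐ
rₚ = 361.8 Gm = 3.618 × 10^11 m
rₐ = 5.445 Tm = 5.445 × 10^12 m
rₚvₚ = rₐvₐ  ⇒  vₚ/vₐ = rₐ/rₚ
vₚ/vₐ = (5.445 × 10^12) / (3.618 × 10^11) = 15.0498

Final answer: vₚ/vₐ = 15.05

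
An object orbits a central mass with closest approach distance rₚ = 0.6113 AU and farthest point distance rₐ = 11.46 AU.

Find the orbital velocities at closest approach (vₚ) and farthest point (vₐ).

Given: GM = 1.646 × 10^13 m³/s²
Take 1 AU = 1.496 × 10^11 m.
rₚ = 0.6113 AU = 9.14505 × 10^10 m
rₐ = 11.46 AU = 1.71442 × 10^12 m
GM = 1.646 × 10^13 m³/s²
a = (rₚ + rₐ)/2 = 9.02933 × 10^11 m
Vis-viva: v² = GM (2/r − 1/a)
vₚ² = 1.646 × 10^13 × (2.18698 × 10^-11 − 1.1075 × 10^-12) = 341.747 m²/s²
vₚ = 18.4864 m/s ≈ 18.49 m/s
vₐ² = 1.646 × 10^13 × (1.16658 × 10^-12 − 1.1075 × 10^-12) = 0.972398 m²/s²
vₐ = 0.986102 m/s ≈ 0.9861 m/s

Final answer: vₚ = 18.49 m/s, vₐ = 0.9861 m/s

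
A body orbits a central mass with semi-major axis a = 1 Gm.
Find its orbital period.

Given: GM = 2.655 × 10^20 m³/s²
a = 1 Gm = 1 × 10^9 m
GM = 2.655 × 10^20 m³/s²
a³ = 1 × 10^27 m³
T = 2π √(a³/GM) = 2π √((1 × 10^27) / (2.655 × 10^20)) = 2π × 1940.74 s
T = 12194 s ≈ 3.387 hours

Final answer: 3.387 hours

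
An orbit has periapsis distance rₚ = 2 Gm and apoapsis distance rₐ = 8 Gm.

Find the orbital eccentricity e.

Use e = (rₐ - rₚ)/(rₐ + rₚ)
rₚ = 2 Gm = 2 × 10^9 m
rₐ = 8 Gm = 8 × 10^9 m
rₐ − rₚ = 6 × 10^9 m
rₐ + rₚ = 1 × 10^10 m
e = (rₐ − rₚ)/(rₐ + rₚ) = 0.6

Final answer: e = 0.6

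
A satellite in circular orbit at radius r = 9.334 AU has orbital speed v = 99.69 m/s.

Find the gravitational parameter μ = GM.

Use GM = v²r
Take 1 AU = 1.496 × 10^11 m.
r = 9.334 AU = 1.39637 × 10^12 m
v = 99.69 m/s
v² = 9938.1 m²/s²
GM = v²r = 9938.1 × 1.39637 × 10^12 = 1.38772 × 10^16 m³/s²
GM ≈ 1.388 × 10^16 m³/s²

Final answer: GM = 1.388 × 10^16 m³/s²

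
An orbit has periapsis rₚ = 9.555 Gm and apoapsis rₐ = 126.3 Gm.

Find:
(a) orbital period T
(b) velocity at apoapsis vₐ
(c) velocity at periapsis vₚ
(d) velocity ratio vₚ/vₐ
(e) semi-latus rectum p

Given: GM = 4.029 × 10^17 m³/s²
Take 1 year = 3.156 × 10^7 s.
rₚ = 9.555 Gm = 9.555 × 10^9 m
rₐ = 126.3 Gm = 1.263 × 10^11 m
GM = 4.029 × 10^17 m³/s²
a = (rₚ + rₐ)/2 = 6.79275 × 10^10 m
e = (rₐ − rₚ)/(rₐ + rₚ) = (1.16745 × 10^11) / (1.35855 × 10^11) = 0.859335
(a) a³ = 3.13427 × 10^32 m³;  T = 2π √(a³/GM) = 2π × 2.78914 × 10^7 s = 1.75247 × 10^8 s ≈ 5.553 years
(b) vₐ² = GM (2/rₐ − 1/a) = 4.029 × 10^17 × (1.58353 × 10^-11 − 1.47216 × 10^-11) = 448724 m²/s²;  vₐ = 669.868 m/s ≈ 669.9 m/s
(c) vₚ² = GM (2/rₚ − 1/a) = 4.029 × 10^17 × (2.09314 × 10^-10 − 1.47216 × 10^-11) = 7.84015 × 10^7 m²/s²;  vₚ = 8854.46 m/s ≈ 8.854 km/s
(d) vₚ/vₐ = rₐ/rₚ (angular momentum) = (1.263 × 10^11) / (9.555 × 10^9) = 13.2182 ≈ 13.22
(e) 1 − e² = 0.261543;  p = a(1 − e²) = 6.79275 × 10^10 × 0.261543 = 1.77659 × 10^10 m ≈ 17.77 Gm

Final answer:
(a) orbital period T = 5.553 years
(b) velocity at apoapsis vₐ = 669.9 m/s
(c) velocity at periapsis vₚ = 8.854 km/s
(d) velocity ratio vₚ/vₐ = 13.22
(e) semi-latus rectum p = 17.77 Gm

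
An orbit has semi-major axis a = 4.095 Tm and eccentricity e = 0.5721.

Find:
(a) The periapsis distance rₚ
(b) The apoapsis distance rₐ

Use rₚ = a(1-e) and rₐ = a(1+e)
a = 4.095 Tm = 4.095 × 10^12 m
e = 0.5721:  1 − e = 0.4279,  1 + e = 1.5721
(a) rₚ = a(1 − e) = 4.095 × 10^12 m × 0.4279 = 1.75225 × 10^12 m ≈ 1.752 Tm
(b) rₐ = a(1 + e) = 4.095 × 10^12 m × 1.5721 = 6.43775 × 10^12 m ≈ 6.438 Tm

Final answer:
(a) rₚ = 1.752 Tm
(b) rₐ = 6.438 Tm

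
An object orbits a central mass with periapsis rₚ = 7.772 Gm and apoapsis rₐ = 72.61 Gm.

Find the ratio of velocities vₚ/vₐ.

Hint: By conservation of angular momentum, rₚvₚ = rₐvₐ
rₚ = 7.772 Gm = 7.772 × 10^9 m
rₐ = 72.61 Gm = 7.261 × 10^10 m
rₚvₚ = rₐvₐ  ⇒  vₚ/vₐ = rₐ/rₚ
vₚ/vₐ = (7.261 × 10^10) / (7.772 × 10^9) = 9.34251

Final answer: vₚ/vₐ = 9.343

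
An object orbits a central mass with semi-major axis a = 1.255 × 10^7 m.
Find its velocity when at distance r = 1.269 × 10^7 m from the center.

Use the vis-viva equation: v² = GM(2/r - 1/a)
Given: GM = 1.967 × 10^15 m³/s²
a = 1.255 × 10^7 m
r = 1.269 × 10^7 m
GM = 1.967 × 10^15 m³/s²
2/r − 1/a = 1.57604 × 10^-7 − 7.96813 × 10^-8 = 7.79231 × 10^-8 m⁻¹
v² = GM (2/r − 1/a) = 1.53275 × 10^8 m²/s²
v = 12380.4 m/s ≈ 12.38 km/s

Final answer: 12.38 km/s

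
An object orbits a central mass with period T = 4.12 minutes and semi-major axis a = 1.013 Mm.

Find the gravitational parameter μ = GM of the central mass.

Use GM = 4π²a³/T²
T = 4.12 minutes = 247.2 s
a = 1.013 Mm = 1.013 × 10^6 m
a³ = 1.03951 × 10^18 m³
T² = 61107.8 s²
GM = 4π² × (1.03951 × 10^18) / 61107.8 = 6.7157 × 10^14 m³/s²
GM ≈ 6.716 × 10^14 m³/s²

Final answer: GM = 6.716 × 10^14 m³/s²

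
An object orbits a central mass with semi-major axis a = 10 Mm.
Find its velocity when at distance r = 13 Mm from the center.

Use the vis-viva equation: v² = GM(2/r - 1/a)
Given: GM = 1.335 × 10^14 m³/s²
a = 10 Mm = 1 × 10^7 m
r = 13 Mm = 1.3 × 10^7 m
GM = 1.335 × 10^14 m³/s²
2/r − 1/a = 1.53846 × 10^-7 − 1 × 10^-7 = 5.38462 × 10^-8 m⁻¹
v² = GM (2/r − 1/a) = 7.18846 × 10^6 m²/s²
v = 2681.13 m/s ≈ 2.681 km/s

Final answer: 2.681 km/s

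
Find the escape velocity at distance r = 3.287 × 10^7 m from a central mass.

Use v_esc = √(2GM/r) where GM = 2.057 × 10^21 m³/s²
r = 3.287 × 10^7 m
GM = 2.057 × 10^21 m³/s²
2GM/r = 2 × (2.057 × 10^21) / (3.287 × 10^7) = 1.2516 × 10^14 m²/s²
v_esc = √(2GM/r) = 1.11875 × 10^7 m/s ≈ 1.119 × 10^4 km/s

Final answer: 1.119 × 10^4 km/s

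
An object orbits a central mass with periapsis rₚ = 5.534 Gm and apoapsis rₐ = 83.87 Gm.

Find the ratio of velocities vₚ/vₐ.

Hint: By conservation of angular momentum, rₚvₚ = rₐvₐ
rₚ = 5.534 Gm = 5.534 × 10^9 m
rₐ = 83.87 Gm = 8.387 × 10^10 m
rₚvₚ = rₐvₐ  ⇒  vₚ/vₐ = rₐ/rₚ
vₚ/vₐ = (8.387 × 10^10) / (5.534 × 10^9) = 15.1554

Final answer: vₚ/vₐ = 15.16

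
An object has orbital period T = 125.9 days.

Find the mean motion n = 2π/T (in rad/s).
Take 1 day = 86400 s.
T = 125.9 days = 1.08778 × 10^7 s
n = 2π / (1.08778 × 10^7 s) = 5.77618 × 10^-7 rad/s ≈ 5.776 × 10^-7 rad/s

Final answer: n = 5.776 × 10^-7 rad/s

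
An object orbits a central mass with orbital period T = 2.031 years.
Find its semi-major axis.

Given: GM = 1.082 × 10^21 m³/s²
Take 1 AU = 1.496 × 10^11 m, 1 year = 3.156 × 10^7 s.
T = 2.031 years = 6.40984 × 10^7 s
GM = 1.082 × 10^21 m³/s²
Kepler's third law: a³ = GM T² / (4π²)
T² = 4.1086 × 10^15 s²
a³ = (1.082 × 10^21) × (4.1086 × 10^15) / (4π²) = 1.12606 × 10^35 m³
a = (a³)^(1/3) = 4.82896 × 10^11 m ≈ 3.228 AU

Final answer: 3.228 AU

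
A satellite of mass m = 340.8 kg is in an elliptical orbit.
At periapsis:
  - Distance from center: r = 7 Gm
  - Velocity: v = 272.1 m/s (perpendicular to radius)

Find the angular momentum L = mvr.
r = 7 Gm = 7 × 10^9 m
v = 272.1 m/s
vr = 272.1 × 7 × 10^9 = 1.9047 × 10^12 m²/s
L = m × vr = 340.8 × 1.9047 × 10^12 = 6.49122 × 10^14 kg·m²/s ≈ 6.491 × 10^14 kg·m²/s

Final answer: L = 6.491 × 10^14 kg·m²/s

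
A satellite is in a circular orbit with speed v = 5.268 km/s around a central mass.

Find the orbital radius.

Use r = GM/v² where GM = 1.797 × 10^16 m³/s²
v = 5.268 km/s = 5268 m/s
GM = 1.797 × 10^16 m³/s²
v² = 2.77518 × 10^7 m²/s²
r = GM/v² = (1.797 × 10^16) / (2.77518 × 10^7) = 6.47525 × 10^8 m ≈ 6.475 × 10^8 m

Final answer: 6.475 × 10^8 m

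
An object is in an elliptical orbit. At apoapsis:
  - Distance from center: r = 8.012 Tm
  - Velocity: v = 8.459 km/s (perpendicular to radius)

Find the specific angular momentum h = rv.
r = 8.012 Tm = 8.012 × 10^12 m
v = 8.459 km/s = 8459 m/s
h = rv = 8.012 × 10^12 × 8459 = 6.77735 × 10^16 m²/s ≈ 6.777 × 10^16 m²/s

Final answer: h = 6.777 × 10^16 m²/s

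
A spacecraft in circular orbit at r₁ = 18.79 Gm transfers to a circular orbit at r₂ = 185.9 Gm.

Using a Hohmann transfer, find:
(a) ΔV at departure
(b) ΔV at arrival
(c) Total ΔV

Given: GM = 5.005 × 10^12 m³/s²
r₁ = 18.79 Gm = 1.879 × 10^10 m
r₂ = 185.9 Gm = 1.859 × 10^11 m
GM = 5.005 × 10^12 m³/s²
Transfer ellipse: a_t = (r₁ + r₂)/2 = 1.02345 × 10^11 m
Circular speed at r₁: v₁ = √(GM/r₁) = 16.3207 m/s
Transfer speed at r₁ (periapsis): v₁ₜ = √(GM(2/r₁ − 1/a_t)) = 21.9961 m/s
(a) ΔV₁ = v₁ₜ − v₁ = 5.67537 m/s ≈ 5.675 m/s
Circular speed at r₂: v₂ = √(GM/r₂) = 5.18875 m/s
Transfer speed at r₂ (apoapsis): v₂ₜ = √(GM(2/r₂ − 1/a_t)) = 2.22327 m/s
(b) ΔV₂ = v₂ − v₂ₜ = 2.96547 m/s ≈ 2.965 m/s
(c) ΔV_total = ΔV₁ + ΔV₂ = 8.64085 m/s ≈ 8.641 m/s

Final answer:
(a) ΔV₁ = 5.675 m/s
(b) ΔV₂ = 2.965 m/s
(c) ΔV_total = 8.641 m/s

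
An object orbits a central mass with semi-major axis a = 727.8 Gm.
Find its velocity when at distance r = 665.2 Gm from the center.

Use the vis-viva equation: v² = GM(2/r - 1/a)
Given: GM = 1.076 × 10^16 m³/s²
a = 727.8 Gm = 7.278 × 10^11 m
r = 665.2 Gm = 6.652 × 10^11 m
GM = 1.076 × 10^16 m³/s²
2/r − 1/a = 3.00661 × 10^-12 − 1.374 × 10^-12 = 1.63261 × 10^-12 m⁻¹
v² = GM (2/r − 1/a) = 17566.9 m²/s²
v = 132.54 m/s ≈ 132.5 m/s

Final answer: 132.5 m/s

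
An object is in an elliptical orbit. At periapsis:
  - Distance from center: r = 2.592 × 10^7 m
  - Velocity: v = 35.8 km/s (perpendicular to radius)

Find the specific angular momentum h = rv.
r = 2.592 × 10^7 m
v = 35.8 km/s = 35800 m/s
h = rv = 2.592 × 10^7 × 35800 = 9.27936 × 10^11 m²/s ≈ 9.279 × 10^11 m²/s

Final answer: h = 9.279 × 10^11 m²/s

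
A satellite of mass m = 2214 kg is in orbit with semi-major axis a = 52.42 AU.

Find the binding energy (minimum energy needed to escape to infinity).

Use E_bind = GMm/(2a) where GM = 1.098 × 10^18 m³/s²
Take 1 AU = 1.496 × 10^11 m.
a = 52.42 AU = 7.84203 × 10^12 m
GM = 1.098 × 10^18 m³/s²
m = 2214 kg
GMm = 1.098 × 10^18 × 2214 = 2.43097 × 10^21 m³·kg/s²
2a = 1.56841 × 10^13 m
E_bind = GMm/(2a) = 1.54996 × 10^8 J ≈ 155 MJ

Final answer: 155 MJ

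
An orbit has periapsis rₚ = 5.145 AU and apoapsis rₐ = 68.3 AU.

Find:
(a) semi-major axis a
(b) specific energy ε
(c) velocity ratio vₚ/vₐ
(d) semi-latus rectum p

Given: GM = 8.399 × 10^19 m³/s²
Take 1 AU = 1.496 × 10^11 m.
rₚ = 5.145 AU = 7.69692 × 10^11 m
rₐ = 68.3 AU = 1.02177 × 10^13 m
GM = 8.399 × 10^19 m³/s²
a = (rₚ + rₐ)/2 = 5.49369 × 10^12 m
e = (rₐ − rₚ)/(rₐ + rₚ) = (9.44799 × 10^12) / (1.09874 × 10^13) = 0.859895
(a) a = 5.49369 × 10^12 m ≈ 36.72 AU
(b) 2a = 1.09874 × 10^13 m;  ε = −GM/(2a) = -7.64423 × 10^6 J/kg ≈ -7.644 MJ/kg
(c) vₚ/vₐ = rₐ/rₚ (angular momentum) = (1.02177 × 10^13) / (7.69692 × 10^11) = 13.275 ≈ 13.28
(d) 1 − e² = 0.26058;  p = a(1 − e²) = 5.49369 × 10^12 × 0.26058 = 1.43155 × 10^12 m ≈ 9.569 AU

Final answer:
(a) semi-major axis a = 36.72 AU
(b) specific energy ε = -7.644 MJ/kg
(c) velocity ratio vₚ/vₐ = 13.28
(d) semi-latus rectum p = 9.569 AU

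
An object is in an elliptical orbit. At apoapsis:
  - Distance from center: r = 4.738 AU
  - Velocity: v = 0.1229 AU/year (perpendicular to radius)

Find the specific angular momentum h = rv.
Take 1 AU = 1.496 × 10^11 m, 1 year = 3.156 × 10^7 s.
r = 4.738 AU = 7.08805 × 10^11 m
v = 0.1229 AU/year = 582.568 m/s
h = rv = 7.08805 × 10^11 × 582.568 = 4.12927 × 10^14 m²/s ≈ 4.129 × 10^14 m²/s

Final answer: h = 4.129 × 10^14 m²/s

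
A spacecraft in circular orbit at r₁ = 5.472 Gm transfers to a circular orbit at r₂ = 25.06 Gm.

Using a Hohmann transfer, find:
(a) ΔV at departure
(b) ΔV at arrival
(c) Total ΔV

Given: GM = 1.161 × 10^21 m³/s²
r₁ = 5.472 Gm = 5.472 × 10^9 m
r₂ = 25.06 Gm = 2.506 × 10^10 m
GM = 1.161 × 10^21 m³/s²
Transfer ellipse: a_t = (r₁ + r₂)/2 = 1.5266 × 10^10 m
Circular speed at r₁: v₁ = √(GM/r₁) = 460620 m/s
Transfer speed at r₁ (periapsis): v₁ₜ = √(GM(2/r₁ − 1/a_t)) = 590162 m/s
(a) ΔV₁ = v₁ₜ − v₁ = 129541 m/s ≈ 129.5 km/s
Circular speed at r₂: v₂ = √(GM/r₂) = 215241 m/s
Transfer speed at r₂ (apoapsis): v₂ₜ = √(GM(2/r₂ − 1/a_t)) = 128865 m/s
(b) ΔV₂ = v₂ − v₂ₜ = 86376 m/s ≈ 86.38 km/s
(c) ΔV_total = ΔV₁ + ΔV₂ = 215917 m/s ≈ 215.9 km/s

Final answer:
(a) ΔV₁ = 129.5 km/s
(b) ΔV₂ = 86.38 km/s
(c) ΔV_total = 215.9 km/s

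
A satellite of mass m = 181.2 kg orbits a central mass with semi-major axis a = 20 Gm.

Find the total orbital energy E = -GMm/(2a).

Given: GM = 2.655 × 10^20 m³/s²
a = 20 Gm = 2 × 10^10 m
GM = 2.655 × 10^20 m³/s²
2a = 4 × 10^10 m
GMm = 2.655 × 10^20 × 181.2 = 4.81086 × 10^22 m³·kg/s²
E = −GMm/(2a) = -1.20271 × 10^12 J ≈ -1.203 TJ

Final answer: -1.203 TJ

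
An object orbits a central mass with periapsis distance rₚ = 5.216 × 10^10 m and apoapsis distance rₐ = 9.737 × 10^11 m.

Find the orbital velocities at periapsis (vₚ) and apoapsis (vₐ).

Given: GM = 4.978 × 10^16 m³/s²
rₚ = 5.216 × 10^10 m
rₐ = 9.737 × 10^11 m
GM = 4.978 × 10^16 m³/s²
a = (rₚ + rₐ)/2 = 5.1293 × 10^11 m
Vis-viva: v² = GM (2/r − 1/a)
vₚ² = 4.978 × 10^16 × (3.83436 × 10^-11 − 1.94958 × 10^-12) = 1.81169 × 10^6 m²/s²
vₚ = 1345.99 m/s ≈ 1.346 km/s
vₐ² = 4.978 × 10^16 × (2.05402 × 10^-12 − 1.94958 × 10^-12) = 5198.87 m²/s²
vₐ = 72.1032 m/s ≈ 72.1 m/s

Final answer: vₚ = 1.346 km/s, vₐ = 72.1 m/s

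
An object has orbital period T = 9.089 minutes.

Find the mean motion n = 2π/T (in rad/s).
T = 9.089 minutes = 545.34 s
n = 2π / 545.34 s = 0.0115216 rad/s ≈ 0.01152 rad/s

Final answer: n = 0.01152 rad/s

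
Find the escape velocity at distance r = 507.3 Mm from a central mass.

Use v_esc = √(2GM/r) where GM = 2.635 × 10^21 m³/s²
r = 507.3 Mm = 5.073 × 10^8 m
GM = 2.635 × 10^21 m³/s²
2GM/r = 2 × (2.635 × 10^21) / (5.073 × 10^8) = 1.03883 × 10^13 m²/s²
v_esc = √(2GM/r) = 3.22309 × 10^6 m/s ≈ 3223 km/s

Final answer: 3223 km/s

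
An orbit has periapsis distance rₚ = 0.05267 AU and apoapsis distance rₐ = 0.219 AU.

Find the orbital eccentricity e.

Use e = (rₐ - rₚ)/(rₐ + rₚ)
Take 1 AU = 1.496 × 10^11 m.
rₚ = 0.05267 AU = 7.87943 × 10^9 m
rₐ = 0.219 AU = 3.27624 × 10^10 m
rₐ − rₚ = 2.4883 × 10^10 m
rₐ + rₚ = 4.06418 × 10^10 m
e = (rₐ − rₚ)/(rₐ + rₚ) = 0.61225

Final answer: e = 0.6123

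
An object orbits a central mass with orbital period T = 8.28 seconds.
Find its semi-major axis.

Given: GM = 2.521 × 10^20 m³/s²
T = 8.28 seconds
GM = 2.521 × 10^20 m³/s²
Kepler's third law: a³ = GM T² / (4π²)
T² = 68.5584 s²
a³ = (2.521 × 10^20) × 68.5584 / (4π²) = 4.37798 × 10^20 m³
a = (a³)^(1/3) = 7.5932 × 10^6 m ≈ 7.593 Mm

Final answer: 7.593 Mm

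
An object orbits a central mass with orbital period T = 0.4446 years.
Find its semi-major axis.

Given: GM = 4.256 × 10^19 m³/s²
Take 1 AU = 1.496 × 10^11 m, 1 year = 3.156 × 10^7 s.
T = 0.4446 years = 1.40316 × 10^7 s
GM = 4.256 × 10^19 m³/s²
Kepler's third law: a³ = GM T² / (4π²)
T² = 1.96885 × 10^14 s²
a³ = (4.256 × 10^19) × (1.96885 × 10^14) / (4π²) = 2.12253 × 10^32 m³
a = (a³)^(1/3) = 5.96511 × 10^10 m ≈ 0.3987 AU

Final answer: 0.3987 AU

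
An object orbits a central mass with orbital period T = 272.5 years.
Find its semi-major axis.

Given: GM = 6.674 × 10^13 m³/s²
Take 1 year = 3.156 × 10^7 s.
T = 272.5 years = 8.6001 × 10^9 s
GM = 6.674 × 10^13 m³/s²
Kepler's third law: a³ = GM T² / (4π²)
T² = 7.39617 × 10^19 s²
a³ = (6.674 × 10^13) × (7.39617 × 10^19) / (4π²) = 1.25036 × 10^32 m³
a = (a³)^(1/3) = 5.00047 × 10^10 m ≈ 50 Gm

Final answer: 50 Gm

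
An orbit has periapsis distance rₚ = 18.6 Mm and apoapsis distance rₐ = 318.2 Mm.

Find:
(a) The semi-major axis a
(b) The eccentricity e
rₚ = 18.6 Mm = 1.86 × 10^7 m
rₐ = 318.2 Mm = 3.182 × 10^8 m
(a) a = (rₚ + rₐ)/2 = 1.684 × 10^8 m ≈ 168.4 Mm
(b) e = (rₐ − rₚ)/(rₐ + rₚ) = (2.996 × 10^8) / (3.368 × 10^8) = 0.889549

Final answer:
(a) a = 168.4 Mm
(b) e = 0.8895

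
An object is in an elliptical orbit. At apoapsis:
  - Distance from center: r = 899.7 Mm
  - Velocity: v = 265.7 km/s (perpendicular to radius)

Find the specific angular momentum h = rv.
r = 899.7 Mm = 8.997 × 10^8 m
v = 265.7 km/s = 265700 m/s
h = rv = 8.997 × 10^8 × 265700 = 2.3905 × 10^14 m²/s ≈ 2.391 × 10^14 m²/s

Final answer: h = 2.391 × 10^14 m²/s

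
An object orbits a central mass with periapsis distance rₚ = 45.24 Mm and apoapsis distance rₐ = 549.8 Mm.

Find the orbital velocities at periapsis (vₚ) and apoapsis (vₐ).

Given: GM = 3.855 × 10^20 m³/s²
rₚ = 45.24 Mm = 4.524 × 10^7 m
rₐ = 549.8 Mm = 5.498 × 10^8 m
GM = 3.855 × 10^20 m³/s²
a = (rₚ + rₐ)/2 = 2.9752 × 10^8 m
Vis-viva: v² = GM (2/r − 1/a)
vₚ² = 3.855 × 10^20 × (4.42087 × 10^-8 − 3.36112 × 10^-9) = 1.57467 × 10^13 m²/s²
vₚ = 3.96821 × 10^6 m/s ≈ 3968 km/s
vₐ² = 3.855 × 10^20 × (3.63769 × 10^-9 − 3.36112 × 10^-9) = 1.06617 × 10^11 m²/s²
vₐ = 326522 m/s ≈ 326.5 km/s

Final answer: vₚ = 3968 km/s, vₐ = 326.5 km/s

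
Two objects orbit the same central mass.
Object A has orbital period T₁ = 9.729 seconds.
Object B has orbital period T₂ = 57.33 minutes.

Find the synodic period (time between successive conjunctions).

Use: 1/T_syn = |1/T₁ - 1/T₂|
T₁ = 9.729 seconds
T₂ = 57.33 minutes = 3439.8 s
1/T₁ = 0.102785 s⁻¹
1/T₂ = 0.000290715 s⁻¹
|1/T₁ − 1/T₂| = 0.102495 s⁻¹
T_syn = 1 / |1/T₁ − 1/T₂| = 9.7566 s ≈ 9.757 seconds

Final answer: T_syn = 9.757 seconds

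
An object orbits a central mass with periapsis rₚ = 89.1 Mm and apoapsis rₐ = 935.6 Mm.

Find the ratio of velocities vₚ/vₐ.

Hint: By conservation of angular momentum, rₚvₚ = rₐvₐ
rₚ = 89.1 Mm = 8.91 × 10^7 m
rₐ = 935.6 Mm = 9.356 × 10^8 m
rₚvₚ = rₐvₐ  ⇒  vₚ/vₐ = rₐ/rₚ
vₚ/vₐ = (9.356 × 10^8) / (8.91 × 10^7) = 10.5006

Final answer: vₚ/vₐ = 10.5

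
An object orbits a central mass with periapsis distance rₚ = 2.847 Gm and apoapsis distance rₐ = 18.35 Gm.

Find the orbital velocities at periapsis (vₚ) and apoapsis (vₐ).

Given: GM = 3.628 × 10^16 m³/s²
rₚ = 2.847 Gm = 2.847 × 10^9 m
rₐ = 18.35 Gm = 1.835 × 10^10 m
GM = 3.628 × 10^16 m³/s²
a = (rₚ + rₐ)/2 = 1.05985 × 10^10 m
Vis-viva: v² = GM (2/r − 1/a)
vₚ² = 3.628 × 10^16 × (7.02494 × 10^-10 − 9.4353 × 10^-11) = 2.20634 × 10^7 m²/s²
vₚ = 4697.16 m/s ≈ 4.697 km/s
vₐ² = 3.628 × 10^16 × (1.08992 × 10^-10 − 9.4353 × 10^-11) = 531098 m²/s²
vₐ = 728.764 m/s ≈ 728.8 m/s

Final answer: vₚ = 4.697 km/s, vₐ = 728.8 m/s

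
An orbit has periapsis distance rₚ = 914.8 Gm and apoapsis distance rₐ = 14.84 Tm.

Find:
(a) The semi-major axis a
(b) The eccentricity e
rₚ = 914.8 Gm = 9.148 × 10^11 m
rₐ = 14.84 Tm = 1.484 × 10^13 m
(a) a = (rₚ + rₐ)/2 = 7.8774 × 10^12 m ≈ 7.877 Tm
(b) e = (rₐ − rₚ)/(rₐ + rₚ) = (1.39252 × 10^13) / (1.57548 × 10^13) = 0.88387

Final answer:
(a) a = 7.877 Tm
(b) e = 0.8839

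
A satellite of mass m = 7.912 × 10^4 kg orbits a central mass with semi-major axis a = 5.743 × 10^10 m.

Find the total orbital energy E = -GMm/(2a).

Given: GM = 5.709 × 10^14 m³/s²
a = 5.743 × 10^10 m
GM = 5.709 × 10^14 m³/s²
2a = 1.1486 × 10^11 m
GMm = 5.709 × 10^14 × 79120 = 4.51696 × 10^19 m³·kg/s²
E = −GMm/(2a) = -3.93258 × 10^8 J ≈ -393.3 MJ

Final answer: -393.3 MJ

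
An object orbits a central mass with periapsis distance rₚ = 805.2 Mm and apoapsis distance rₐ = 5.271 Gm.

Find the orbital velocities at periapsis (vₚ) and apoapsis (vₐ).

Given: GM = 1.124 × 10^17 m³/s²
rₚ = 805.2 Mm = 8.052 × 10^8 m
rₐ = 5.271 Gm = 5.271 × 10^9 m
GM = 1.124 × 10^17 m³/s²
a = (rₚ + rₐ)/2 = 3.0381 × 10^9 m
Vis-viva: v² = GM (2/r − 1/a)
vₚ² = 1.124 × 10^17 × (2.48385 × 10^-9 − 3.29153 × 10^-10) = 2.42188 × 10^8 m²/s²
vₚ = 15562.4 m/s ≈ 15.56 km/s
vₐ² = 1.124 × 10^17 × (3.79435 × 10^-10 − 3.29153 × 10^-10) = 5.65165 × 10^6 m²/s²
vₐ = 2377.32 m/s ≈ 2.377 km/s

Final answer: vₚ = 15.56 km/s, vₐ = 2.377 km/s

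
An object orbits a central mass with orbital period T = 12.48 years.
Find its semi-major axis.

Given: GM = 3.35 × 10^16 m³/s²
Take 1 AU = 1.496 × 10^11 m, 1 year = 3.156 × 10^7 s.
T = 12.48 years = 3.93869 × 10^8 s
GM = 3.35 × 10^16 m³/s²
Kepler's third law: a³ = GM T² / (4π²)
T² = 1.55133 × 10^17 s²
a³ = (3.35 × 10^16) × (1.55133 × 10^17) / (4π²) = 1.3164 × 10^32 m³
a = (a³)^(1/3) = 5.08701 × 10^10 m ≈ 0.34 AU

Final answer: 0.34 AU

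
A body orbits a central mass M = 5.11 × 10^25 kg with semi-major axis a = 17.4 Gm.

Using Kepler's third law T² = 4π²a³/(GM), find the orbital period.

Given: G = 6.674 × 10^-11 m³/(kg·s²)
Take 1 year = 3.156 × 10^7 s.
M = 5.11 × 10^25 kg
GM = G × M = 6.674 × 10^-11 × 5.11 × 10^25 = 3.41041 × 10^15 m³/s²
a = 17.4 Gm = 1.74 × 10^10 m
a³ = 5.26802 × 10^30 m³
T = 2π √(a³/GM) = 2π √((5.26802 × 10^30) / (3.41041 × 10^15)) = 2π × 3.93025 × 10^7 s
T = 2.46945 × 10^8 s ≈ 7.825 years

Final answer: 7.825 years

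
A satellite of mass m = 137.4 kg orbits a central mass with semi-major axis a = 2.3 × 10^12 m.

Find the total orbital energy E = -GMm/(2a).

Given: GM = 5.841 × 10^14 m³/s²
a = 2.3 × 10^12 m
GM = 5.841 × 10^14 m³/s²
2a = 4.6 × 10^12 m
GMm = 5.841 × 10^14 × 137.4 = 8.02553 × 10^16 m³·kg/s²
E = −GMm/(2a) = -17446.8 J ≈ -17.45 kJ

Final answer: -17.45 kJ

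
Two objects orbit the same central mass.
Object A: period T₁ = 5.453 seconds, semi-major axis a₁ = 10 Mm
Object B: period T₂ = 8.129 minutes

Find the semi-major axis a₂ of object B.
T₁ = 5.453 seconds
T₂ = 8.129 minutes = 487.74 s
a₁ = 10 Mm = 1 × 10^7 m
Kepler's third law: (T₂/T₁)² = (a₂/a₁)³  ⇒  a₂ = a₁ (T₂/T₁)^(2/3)
T₂/T₁ = 89.4443
(T₂/T₁)^(2/3) = 20.0002
a₂ = 1 × 10^7 m × 20.0002 = 2.00002 × 10^8 m ≈ 200 Mm

Final answer: a₂ = 200 Mm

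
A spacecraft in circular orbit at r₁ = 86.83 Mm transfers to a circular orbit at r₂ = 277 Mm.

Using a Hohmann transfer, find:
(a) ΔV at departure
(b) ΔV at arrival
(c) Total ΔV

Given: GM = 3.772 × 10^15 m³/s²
r₁ = 86.83 Mm = 8.683 × 10^7 m
r₂ = 277 Mm = 2.77 × 10^8 m
GM = 3.772 × 10^15 m³/s²
Transfer ellipse: a_t = (r₁ + r₂)/2 = 1.81915 × 10^8 m
Circular speed at r₁: v₁ = √(GM/r₁) = 6590.99 m/s
Transfer speed at r₁ (periapsis): v₁ₜ = √(GM(2/r₁ − 1/a_t)) = 8133.11 m/s
(a) ΔV₁ = v₁ₜ − v₁ = 1542.11 m/s ≈ 1.542 km/s
Circular speed at r₂: v₂ = √(GM/r₂) = 3690.17 m/s
Transfer speed at r₂ (apoapsis): v₂ₜ = √(GM(2/r₂ − 1/a_t)) = 2549.45 m/s
(b) ΔV₂ = v₂ − v₂ₜ = 1140.72 m/s ≈ 1.141 km/s
(c) ΔV_total = ΔV₁ + ΔV₂ = 2682.83 m/s ≈ 2.683 km/s

Final answer:
(a) ΔV₁ = 1.542 km/s
(b) ΔV₂ = 1.141 km/s
(c) ΔV_total = 2.683 km/s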